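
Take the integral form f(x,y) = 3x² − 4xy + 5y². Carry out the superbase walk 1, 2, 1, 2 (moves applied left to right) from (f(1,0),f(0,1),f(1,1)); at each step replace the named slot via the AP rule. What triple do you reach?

start (3,5,4) = (f(1,0),f(0,1),f(1,1))
replace slot 1: 2·(5+4) − 3 = 15 → (15,5,4)
replace slot 2: 2·(15+4) − 5 = 33 → (15,33,4)
replace slot 1: 2·(33+4) − 15 = 59 → (59,33,4)
replace slot 2: 2·(59+4) − 33 = 93 → (59,93,4)

59,93,4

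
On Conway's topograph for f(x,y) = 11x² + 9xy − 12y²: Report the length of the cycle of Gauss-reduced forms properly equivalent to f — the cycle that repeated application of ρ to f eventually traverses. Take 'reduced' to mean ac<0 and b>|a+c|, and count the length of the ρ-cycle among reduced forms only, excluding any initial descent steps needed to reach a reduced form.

D = 609, ⌊√D⌋ = 24
river: ρ → (-12,15,8)
river: ρ → (8,17,-10)
river: ρ → (-10,23,2)
river: ρ → (2,21,-21)
river: ρ → (-21,21,2)
river: ρ → (2,23,-10)
river: ρ → (-10,17,8)
river: ρ → (8,15,-12)
river: ρ → (-12,9,11)
river: ρ → (11,13,-10)
river: ρ → (-10,7,14)
river: ρ → (14,21,-3)
river: ρ → (-3,21,14)
river: ρ → (14,7,-10)
river: ρ → (-10,13,11)
river: ρ → (11,9,-12)
ρ-cycle length = 16 (tail of 0 descent steps not counted)

16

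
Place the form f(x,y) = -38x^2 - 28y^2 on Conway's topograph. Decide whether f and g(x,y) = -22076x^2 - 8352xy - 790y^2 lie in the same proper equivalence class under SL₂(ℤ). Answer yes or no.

D₁ = -4256, D₂ = -4256
f is negative-definite; reduce −f:
−f: flip: (38,0,28)→(28,0,38)
−f: reduced (well bottom): (28,0,38) with a≤c, −a<b≤a
flip sign back: reduced form of f is (-28,0,-38)
g is negative-definite; reduce −g:
−g: flip: (22076,8352,790)→(790,-8352,22076)
−g: translate: b→-452 (≡-8352 mod 1580), so (790,-8352,22076)→(790,-452,66)
−g: flip: (790,-452,66)→(66,452,790)
−g: translate: b→56 (≡452 mod 132), so (66,452,790)→(66,56,28)
−g: flip: (66,56,28)→(28,-56,66)
−g: translate: b→0 (≡-56 mod 56), so (28,-56,66)→(28,0,38)
−g: reduced (well bottom): (28,0,38) with a≤c, −a<b≤a
flip sign back: reduced form of g is (-28,0,-38)
reduced forms (-28, 0, -38) vs (-28, 0, -38) ⇒ equivalent

yes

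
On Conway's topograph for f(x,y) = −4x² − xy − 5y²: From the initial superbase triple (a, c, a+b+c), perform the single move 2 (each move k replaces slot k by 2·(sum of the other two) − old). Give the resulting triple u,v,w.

start (-4,-5,-10) = (f(1,0),f(0,1),f(1,1))
replace slot 2: 2·((-4)+(-10)) − (-5) = -23 → (-4,-23,-10)

-4,-23,-10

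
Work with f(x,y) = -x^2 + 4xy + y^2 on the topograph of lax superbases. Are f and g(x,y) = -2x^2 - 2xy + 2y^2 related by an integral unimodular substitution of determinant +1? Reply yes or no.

D₁ = 20, D₂ = 20
river cycle of f (length 2): (1, 4, -1), (-1, 4, 1)
river cycle of g (length 2): (2, 2, -2), (-2, 2, 2)
cycles differ ⇒ inequivalent

no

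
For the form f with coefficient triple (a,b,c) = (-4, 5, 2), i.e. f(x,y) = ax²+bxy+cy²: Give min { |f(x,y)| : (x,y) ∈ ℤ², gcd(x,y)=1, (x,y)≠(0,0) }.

river: ρ → (2,7,-1)
river: ρ → (-1,7,2)
river: ρ → (2,5,-4)
river: ρ → (-4,3,3)
river: ρ → (3,3,-4)
river: ρ → (-4,5,2)
closes: descent 0, river 6
min |a| on river = 1

1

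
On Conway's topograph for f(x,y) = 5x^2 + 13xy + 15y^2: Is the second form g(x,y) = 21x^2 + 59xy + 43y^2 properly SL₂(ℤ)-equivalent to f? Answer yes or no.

D₁ = -131, D₂ = -131
f: translate: b→3 (≡13 mod 10), so (5,13,15)→(5,3,7)
f: reduced (well bottom): (5,3,7) with a≤c, −a<b≤a
g: translate: b→17 (≡59 mod 42), so (21,59,43)→(21,17,5)
g: flip: (21,17,5)→(5,-17,21)
g: translate: b→3 (≡-17 mod 10), so (5,-17,21)→(5,3,7)
g: reduced (well bottom): (5,3,7) with a≤c, −a<b≤a
reduced forms (5, 3, 7) vs (5, 3, 7) ⇒ equivalent

yes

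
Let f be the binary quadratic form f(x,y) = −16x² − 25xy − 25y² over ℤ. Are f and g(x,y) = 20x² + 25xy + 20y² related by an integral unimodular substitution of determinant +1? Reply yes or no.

D₁ = -975, D₂ = -975
f is negative-definite; reduce −f:
−f: translate: b→-7 (≡25 mod 32), so (16,25,25)→(16,-7,16)
−f: flip: (16,-7,16)→(16,7,16)
−f: reduced (well bottom): (16,7,16) with a≤c, −a<b≤a
flip sign back: reduced form of f is (-16,-7,-16)
g: translate: b→-15 (≡25 mod 40), so (20,25,20)→(20,-15,15)
g: flip: (20,-15,15)→(15,15,20)
g: reduced (well bottom): (15,15,20) with a≤c, −a<b≤a
reduced forms (-16, -7, -16) vs (15, 15, 20) ⇒ inequivalent

no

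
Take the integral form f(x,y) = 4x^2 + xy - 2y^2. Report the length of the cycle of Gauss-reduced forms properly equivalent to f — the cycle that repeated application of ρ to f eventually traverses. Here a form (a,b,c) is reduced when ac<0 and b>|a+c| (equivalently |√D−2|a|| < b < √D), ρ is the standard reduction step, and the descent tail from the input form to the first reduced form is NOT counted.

D = 33, ⌊√D⌋ = 5
descent: ρ → (-2,3,3)  [lands on river]
river: ρ → (3,3,-2)
river: ρ → (-2,5,1)
river: ρ → (1,5,-2)
ρ-cycle length = 4 (tail of 1 descent step not counted)

4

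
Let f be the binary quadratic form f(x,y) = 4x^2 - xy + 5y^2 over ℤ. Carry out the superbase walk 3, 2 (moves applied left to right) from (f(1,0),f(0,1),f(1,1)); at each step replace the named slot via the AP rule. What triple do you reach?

start (4,5,8) = (f(1,0),f(0,1),f(1,1))
replace slot 3: 2·(4+5) − 8 = 10 → (4,5,10)
replace slot 2: 2·(4+10) − 5 = 23 → (4,23,10)

4,23,10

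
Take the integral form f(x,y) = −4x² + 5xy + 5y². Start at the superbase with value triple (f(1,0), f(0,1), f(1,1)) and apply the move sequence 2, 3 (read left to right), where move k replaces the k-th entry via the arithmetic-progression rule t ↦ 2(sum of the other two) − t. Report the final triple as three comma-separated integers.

start (-4,5,6) = (f(1,0),f(0,1),f(1,1))
replace slot 2: 2·((-4)+6) − 5 = -1 → (-4,-1,6)
replace slot 3: 2·((-4)+(-1)) − 6 = -16 → (-4,-1,-16)

-4,-1,-16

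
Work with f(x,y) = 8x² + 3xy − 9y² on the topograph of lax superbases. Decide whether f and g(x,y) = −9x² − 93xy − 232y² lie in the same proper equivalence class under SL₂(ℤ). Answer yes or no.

D₁ = 297, D₂ = 297
river cycle of f (length 10): (-9, 15, 2), (2, 17, -1), (-1, 17, 2), (2, 15, -9), (-9, 3, 8), (8, 13, -4), (-4, 11, 11), (11, 11, -4), (-4, 13, 8), (8, 3, -9)
river cycle of g (length 10): (-9, 15, 2), (2, 17, -1), (-1, 17, 2), (2, 15, -9), (-9, 3, 8), (8, 13, -4), (-4, 11, 11), (11, 11, -4), (-4, 13, 8), (8, 3, -9)
cycles coincide ⇒ equivalent

yes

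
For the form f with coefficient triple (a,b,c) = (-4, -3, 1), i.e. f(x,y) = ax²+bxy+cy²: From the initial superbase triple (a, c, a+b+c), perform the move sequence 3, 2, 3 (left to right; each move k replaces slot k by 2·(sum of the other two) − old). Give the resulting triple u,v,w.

start (-4,1,-6) = (f(1,0),f(0,1),f(1,1))
replace slot 3: 2·((-4)+1) − (-6) = 0 → (-4,1,0)
replace slot 2: 2·((-4)+0) − 1 = -9 → (-4,-9,0)
replace slot 3: 2·((-4)+(-9)) − 0 = -26 → (-4,-9,-26)

-4,-9,-26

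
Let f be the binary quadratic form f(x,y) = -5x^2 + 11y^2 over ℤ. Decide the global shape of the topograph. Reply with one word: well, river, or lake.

D = b²−4ac = 0² − 4·(-5)·11 = 220
D > 0 non-square ⇒ indefinite ⇒ periodic river

river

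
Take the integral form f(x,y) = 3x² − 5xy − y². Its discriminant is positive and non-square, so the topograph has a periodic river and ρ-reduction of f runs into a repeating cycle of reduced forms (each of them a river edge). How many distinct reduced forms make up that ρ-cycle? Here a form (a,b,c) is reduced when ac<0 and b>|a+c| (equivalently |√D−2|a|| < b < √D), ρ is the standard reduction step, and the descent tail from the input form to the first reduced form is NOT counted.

D = 37, ⌊√D⌋ = 6
descent: ρ → (-1,5,3)  [lands on river]
river: ρ → (3,1,-3)
river: ρ → (-3,5,1)
river: ρ → (1,5,-3)
river: ρ → (-3,1,3)
river: ρ → (3,5,-1)
ρ-cycle length = 6 (tail of 1 descent step not counted)

6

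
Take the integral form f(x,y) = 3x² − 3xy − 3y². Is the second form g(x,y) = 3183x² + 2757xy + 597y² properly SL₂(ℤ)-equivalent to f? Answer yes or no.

D₁ = 45, D₂ = 45
river cycle of f (length 2): (-3, 3, 3), (3, 3, -3)
river cycle of g (length 2): (3, 3, -3), (-3, 3, 3)
cycles coincide ⇒ equivalent

yes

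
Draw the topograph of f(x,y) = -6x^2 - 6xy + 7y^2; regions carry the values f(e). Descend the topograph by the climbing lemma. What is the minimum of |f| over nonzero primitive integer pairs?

descent: ρ → (7,6,-6)  [lands on river]
river: ρ → (-6,6,7)
river: ρ → (7,8,-5)
river: ρ → (-5,12,3)
river: ρ → (3,12,-5)
river: ρ → (-5,8,7)
closes: descent 1, river 6
min |a| on river = 3

3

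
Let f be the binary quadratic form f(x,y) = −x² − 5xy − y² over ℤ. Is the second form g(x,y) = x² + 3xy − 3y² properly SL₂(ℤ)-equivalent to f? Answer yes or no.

D₁ = 21, D₂ = 21
river cycle of f (length 2): (-1, 3, 3), (3, 3, -1)
river cycle of g (length 2): (-3, 3, 1), (1, 3, -3)
cycles differ ⇒ inequivalent

no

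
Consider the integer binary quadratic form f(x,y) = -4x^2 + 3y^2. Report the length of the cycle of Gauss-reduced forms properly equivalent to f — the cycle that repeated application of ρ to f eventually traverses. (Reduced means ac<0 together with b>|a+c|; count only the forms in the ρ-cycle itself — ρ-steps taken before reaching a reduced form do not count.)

D = 48, ⌊√D⌋ = 6
descent: ρ → (3,6,-1)  [lands on river]
river: ρ → (-1,6,3)
ρ-cycle length = 2 (tail of 1 descent step not counted)

2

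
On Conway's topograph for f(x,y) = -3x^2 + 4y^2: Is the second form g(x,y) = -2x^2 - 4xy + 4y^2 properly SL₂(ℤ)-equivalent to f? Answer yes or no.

D₁ = 48, D₂ = 48
river cycle of f (length 2): (-3, 6, 1), (1, 6, -3)
river cycle of g (length 2): (4, 4, -2), (-2, 4, 4)
cycles differ ⇒ inequivalent

no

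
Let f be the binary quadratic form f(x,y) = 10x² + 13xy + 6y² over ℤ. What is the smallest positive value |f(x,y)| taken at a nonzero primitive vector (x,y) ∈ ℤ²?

translate: b→-7 (≡13 mod 20), so (10,13,6)→(10,-7,3)
flip: (10,-7,3)→(3,7,10)
translate: b→1 (≡7 mod 6), so (3,7,10)→(3,1,6)
reduced (well bottom): (3,1,6) with a≤c, −a<b≤a
well minimum = a = 3

3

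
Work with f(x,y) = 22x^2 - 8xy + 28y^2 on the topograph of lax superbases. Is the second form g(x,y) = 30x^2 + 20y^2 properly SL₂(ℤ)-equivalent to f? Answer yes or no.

D₁ = -2400, D₂ = -2400
f: reduced (well bottom): (22,-8,28) with a≤c, −a<b≤a
g: flip: (30,0,20)→(20,0,30)
g: reduced (well bottom): (20,0,30) with a≤c, −a<b≤a
reduced forms (22, -8, 28) vs (20, 0, 30) ⇒ inequivalent

no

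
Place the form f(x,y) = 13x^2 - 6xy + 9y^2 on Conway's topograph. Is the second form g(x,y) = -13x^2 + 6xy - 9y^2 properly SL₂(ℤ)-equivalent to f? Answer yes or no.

D₁ = -432, D₂ = -432
f: flip: (13,-6,9)→(9,6,13)
f: reduced (well bottom): (9,6,13) with a≤c, −a<b≤a
g is negative-definite; reduce −g:
−g: flip: (13,-6,9)→(9,6,13)
−g: reduced (well bottom): (9,6,13) with a≤c, −a<b≤a
flip sign back: reduced form of g is (-9,-6,-13)
reduced forms (9, 6, 13) vs (-9, -6, -13) ⇒ inequivalent

no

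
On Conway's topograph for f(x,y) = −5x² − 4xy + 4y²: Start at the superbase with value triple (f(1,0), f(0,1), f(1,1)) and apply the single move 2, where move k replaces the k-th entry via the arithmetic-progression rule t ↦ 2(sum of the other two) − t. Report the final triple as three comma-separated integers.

start (-5,4,-5) = (f(1,0),f(0,1),f(1,1))
replace slot 2: 2·((-5)+(-5)) − 4 = -24 → (-5,-24,-5)

-5,-24,-5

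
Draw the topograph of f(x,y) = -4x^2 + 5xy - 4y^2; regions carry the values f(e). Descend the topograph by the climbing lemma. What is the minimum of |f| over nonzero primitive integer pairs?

translate: b→3 (≡-5 mod 8), so (4,-5,4)→(4,3,3)
flip: (4,3,3)→(3,-3,4)
translate: b→3 (≡-3 mod 6), so (3,-3,4)→(3,3,4)
reduced (well bottom): (3,3,4) with a≤c, −a<b≤a
well minimum |f| = |-3| = 3 (negative-definite)

3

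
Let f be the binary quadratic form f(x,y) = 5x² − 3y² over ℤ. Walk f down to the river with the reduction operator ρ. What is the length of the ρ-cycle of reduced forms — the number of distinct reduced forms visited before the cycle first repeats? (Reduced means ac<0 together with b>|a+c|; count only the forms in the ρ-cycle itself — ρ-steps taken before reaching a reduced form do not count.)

D = 60, ⌊√D⌋ = 7
descent: ρ → (-3,6,2)  [lands on river]
river: ρ → (2,6,-3)
ρ-cycle length = 2 (tail of 1 descent step not counted)

2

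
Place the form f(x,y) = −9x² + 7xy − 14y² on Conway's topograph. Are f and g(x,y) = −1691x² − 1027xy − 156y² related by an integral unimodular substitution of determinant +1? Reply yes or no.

D₁ = -455, D₂ = -455
f is negative-definite; reduce −f:
−f: reduced (well bottom): (9,-7,14) with a≤c, −a<b≤a
flip sign back: reduced form of f is (-9,7,-14)
g is negative-definite; reduce −g:
−g: flip: (1691,1027,156)→(156,-1027,1691)
−g: translate: b→-91 (≡-1027 mod 312), so (156,-1027,1691)→(156,-91,14)
−g: flip: (156,-91,14)→(14,91,156)
−g: translate: b→7 (≡91 mod 28), so (14,91,156)→(14,7,9)
−g: flip: (14,7,9)→(9,-7,14)
−g: reduced (well bottom): (9,-7,14) with a≤c, −a<b≤a
flip sign back: reduced form of g is (-9,7,-14)
reduced forms (-9, 7, -14) vs (-9, 7, -14) ⇒ equivalent

yes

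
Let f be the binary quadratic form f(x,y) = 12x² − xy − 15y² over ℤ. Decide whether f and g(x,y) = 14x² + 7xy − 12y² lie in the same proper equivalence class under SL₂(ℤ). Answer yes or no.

D₁ = 721, D₂ = 721
river cycle of f (length 36): (12, 23, -4), (-4, 25, 6), (6, 23, -8), (-8, 25, 3), (3, 23, -16), (-16, 9, 10), (10, 11, -15), (-15, 19, 6), (6, 17, -18), (-18, 19, 5), … (26 more)
river cycle of g (length 36): (-12, 17, 9), (9, 19, -10), (-10, 21, 7), (7, 21, -10), (-10, 19, 9), (9, 17, -12), (-12, 7, 14), (14, 21, -5), (-5, 19, 18), (18, 17, -6), … (26 more)
cycles differ ⇒ inequivalent

no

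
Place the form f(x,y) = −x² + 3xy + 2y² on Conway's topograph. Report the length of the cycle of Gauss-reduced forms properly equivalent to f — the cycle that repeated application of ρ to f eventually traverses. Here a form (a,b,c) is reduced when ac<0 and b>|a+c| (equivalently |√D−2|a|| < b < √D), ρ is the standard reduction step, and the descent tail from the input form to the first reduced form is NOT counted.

D = 17, ⌊√D⌋ = 4
river: ρ → (2,1,-2)
river: ρ → (-2,3,1)
river: ρ → (1,3,-2)
river: ρ → (-2,1,2)
river: ρ → (2,3,-1)
river: ρ → (-1,3,2)
ρ-cycle length = 6 (tail of 0 descent steps not counted)

6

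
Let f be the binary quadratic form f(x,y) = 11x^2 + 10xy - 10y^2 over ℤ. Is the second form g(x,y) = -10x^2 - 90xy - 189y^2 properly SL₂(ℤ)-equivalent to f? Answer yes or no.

D₁ = 540, D₂ = 540
river cycle of f (length 8): (-10, 10, 11), (11, 12, -9), (-9, 6, 14), (14, 22, -1), (-1, 22, 14), (14, 6, -9), (-9, 12, 11), (11, 10, -10)
river cycle of g (length 8): (-10, 10, 11), (11, 12, -9), (-9, 6, 14), (14, 22, -1), (-1, 22, 14), (14, 6, -9), (-9, 12, 11), (11, 10, -10)
cycles coincide ⇒ equivalent

yes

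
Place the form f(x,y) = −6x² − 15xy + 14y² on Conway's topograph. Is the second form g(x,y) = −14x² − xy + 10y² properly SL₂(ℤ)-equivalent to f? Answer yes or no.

D₁ = 561, D₂ = 561
river cycle of f (length 16): (14, 15, -6), (-6, 21, 5), (5, 19, -10), (-10, 21, 3), (3, 21, -10), (-10, 19, 5), (5, 21, -6), (-6, 15, 14), (14, 13, -7), (-7, 15, 12), … (6 more)
river cycle of g (length 16): (10, 21, -3), (-3, 21, 10), (10, 19, -5), (-5, 21, 6), (6, 15, -14), (-14, 13, 7), (7, 15, -12), (-12, 9, 10), (10, 11, -11), (-11, 11, 10), … (6 more)
cycles differ ⇒ inequivalent

no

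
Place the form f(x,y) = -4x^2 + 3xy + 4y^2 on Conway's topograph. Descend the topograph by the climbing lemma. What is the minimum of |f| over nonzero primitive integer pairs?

river: ρ → (4,5,-3)
river: ρ → (-3,7,2)
river: ρ → (2,5,-6)
river: ρ → (-6,7,1)
river: ρ → (1,7,-6)
river: ρ → (-6,5,2)
river: ρ → (2,7,-3)
river: ρ → (-3,5,4)
river: ρ → (4,3,-4)
river: ρ → (-4,5,3)
river: ρ → (3,7,-2)
river: ρ → (-2,5,6)
river: ρ → (6,7,-1)
river: ρ → (-1,7,6)
river: ρ → (6,5,-2)
river: ρ → (-2,7,3)
river: ρ → (3,5,-4)
river: ρ → (-4,3,4)
closes: descent 0, river 18
min |a| on river = 1

1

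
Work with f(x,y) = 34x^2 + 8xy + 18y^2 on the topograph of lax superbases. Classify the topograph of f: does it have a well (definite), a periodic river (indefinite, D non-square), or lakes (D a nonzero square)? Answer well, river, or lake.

D = b²−4ac = 8² − 4·34·18 = -2384
D < 0 ⇒ definite ⇒ every region one sign ⇒ single well

well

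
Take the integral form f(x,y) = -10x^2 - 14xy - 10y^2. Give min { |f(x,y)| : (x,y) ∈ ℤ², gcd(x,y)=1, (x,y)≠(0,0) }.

translate: b→-6 (≡14 mod 20), so (10,14,10)→(10,-6,6)
flip: (10,-6,6)→(6,6,10)
reduced (well bottom): (6,6,10) with a≤c, −a<b≤a
well minimum |f| = |-6| = 6 (negative-definite)

6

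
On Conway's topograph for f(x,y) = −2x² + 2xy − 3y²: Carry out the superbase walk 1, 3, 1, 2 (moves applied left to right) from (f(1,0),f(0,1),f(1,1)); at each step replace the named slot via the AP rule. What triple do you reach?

start (-2,-3,-3) = (f(1,0),f(0,1),f(1,1))
replace slot 1: 2·((-3)+(-3)) − (-2) = -10 → (-10,-3,-3)
replace slot 3: 2·((-10)+(-3)) − (-3) = -23 → (-10,-3,-23)
replace slot 1: 2·((-3)+(-23)) − (-10) = -42 → (-42,-3,-23)
replace slot 2: 2·((-42)+(-23)) − (-3) = -127 → (-42,-127,-23)

-42,-127,-23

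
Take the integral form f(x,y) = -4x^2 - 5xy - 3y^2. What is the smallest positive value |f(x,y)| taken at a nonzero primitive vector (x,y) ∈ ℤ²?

translate: b→-3 (≡5 mod 8), so (4,5,3)→(4,-3,2)
flip: (4,-3,2)→(2,3,4)
translate: b→-1 (≡3 mod 4), so (2,3,4)→(2,-1,3)
reduced (well bottom): (2,-1,3) with a≤c, −a<b≤a
well minimum |f| = |-2| = 2 (negative-definite)

2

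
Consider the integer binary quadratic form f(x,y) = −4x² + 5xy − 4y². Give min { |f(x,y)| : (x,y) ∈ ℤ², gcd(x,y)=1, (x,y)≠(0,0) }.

translate: b→3 (≡-5 mod 8), so (4,-5,4)→(4,3,3)
flip: (4,3,3)→(3,-3,4)
translate: b→3 (≡-3 mod 6), so (3,-3,4)→(3,3,4)
reduced (well bottom): (3,3,4) with a≤c, −a<b≤a
well minimum |f| = |-3| = 3 (negative-definite)

3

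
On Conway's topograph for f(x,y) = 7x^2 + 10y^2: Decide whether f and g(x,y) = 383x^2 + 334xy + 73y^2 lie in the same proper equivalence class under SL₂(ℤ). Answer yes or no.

D₁ = -280, D₂ = -280
f: reduced (well bottom): (7,0,10) with a≤c, −a<b≤a
g: flip: (383,334,73)→(73,-334,383)
g: translate: b→-42 (≡-334 mod 146), so (73,-334,383)→(73,-42,7)
g: flip: (73,-42,7)→(7,42,73)
g: translate: b→0 (≡42 mod 14), so (7,42,73)→(7,0,10)
g: reduced (well bottom): (7,0,10) with a≤c, −a<b≤a
reduced forms (7, 0, 10) vs (7, 0, 10) ⇒ equivalent

yes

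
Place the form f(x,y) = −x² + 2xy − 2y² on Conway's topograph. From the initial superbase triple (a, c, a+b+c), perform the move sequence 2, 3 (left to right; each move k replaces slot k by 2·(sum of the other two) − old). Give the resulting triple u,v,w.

start (-1,-2,-1) = (f(1,0),f(0,1),f(1,1))
replace slot 2: 2·((-1)+(-1)) − (-2) = -2 → (-1,-2,-1)
replace slot 3: 2·((-1)+(-2)) − (-1) = -5 → (-1,-2,-5)

-1,-2,-5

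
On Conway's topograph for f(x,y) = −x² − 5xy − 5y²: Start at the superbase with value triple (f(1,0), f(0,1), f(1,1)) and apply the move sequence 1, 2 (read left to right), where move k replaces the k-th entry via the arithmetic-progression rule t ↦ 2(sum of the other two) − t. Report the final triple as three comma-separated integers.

start (-1,-5,-11) = (f(1,0),f(0,1),f(1,1))
replace slot 1: 2·((-5)+(-11)) − (-1) = -31 → (-31,-5,-11)
replace slot 2: 2·((-31)+(-11)) − (-5) = -79 → (-31,-79,-11)

-31,-79,-11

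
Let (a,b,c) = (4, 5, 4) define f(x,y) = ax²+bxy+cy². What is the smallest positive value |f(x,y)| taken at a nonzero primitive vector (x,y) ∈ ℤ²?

translate: b→-3 (≡5 mod 8), so (4,5,4)→(4,-3,3)
flip: (4,-3,3)→(3,3,4)
reduced (well bottom): (3,3,4) with a≤c, −a<b≤a
well minimum = a = 3

3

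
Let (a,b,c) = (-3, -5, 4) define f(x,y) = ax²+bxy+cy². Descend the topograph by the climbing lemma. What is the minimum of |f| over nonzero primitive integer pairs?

descent: ρ → (4,5,-3)  [lands on river]
river: ρ → (-3,7,2)
river: ρ → (2,5,-6)
river: ρ → (-6,7,1)
river: ρ → (1,7,-6)
river: ρ → (-6,5,2)
river: ρ → (2,7,-3)
river: ρ → (-3,5,4)
river: ρ → (4,3,-4)
river: ρ → (-4,5,3)
river: ρ → (3,7,-2)
river: ρ → (-2,5,6)
river: ρ → (6,7,-1)
river: ρ → (-1,7,6)
river: ρ → (6,5,-2)
river: ρ → (-2,7,3)
river: ρ → (3,5,-4)
river: ρ → (-4,3,4)
closes: descent 1, river 18
min |a| on river = 1

1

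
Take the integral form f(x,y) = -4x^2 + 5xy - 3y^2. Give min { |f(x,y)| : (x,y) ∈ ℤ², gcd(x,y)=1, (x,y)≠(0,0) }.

translate: b→3 (≡-5 mod 8), so (4,-5,3)→(4,3,2)
flip: (4,3,2)→(2,-3,4)
translate: b→1 (≡-3 mod 4), so (2,-3,4)→(2,1,3)
reduced (well bottom): (2,1,3) with a≤c, −a<b≤a
well minimum |f| = |-2| = 2 (negative-definite)

2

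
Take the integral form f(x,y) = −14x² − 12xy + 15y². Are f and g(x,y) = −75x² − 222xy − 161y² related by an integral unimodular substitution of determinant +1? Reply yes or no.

D₁ = 984, D₂ = 984
river cycle of f (length 14): (15, 12, -14), (-14, 16, 13), (13, 10, -17), (-17, 24, 6), (6, 24, -17), (-17, 10, 13), (13, 16, -14), (-14, 12, 15), (15, 18, -11), (-11, 26, 7), … (4 more)
river cycle of g (length 14): (-14, 16, 13), (13, 10, -17), (-17, 24, 6), (6, 24, -17), (-17, 10, 13), (13, 16, -14), (-14, 12, 15), (15, 18, -11), (-11, 26, 7), (7, 30, -3), … (4 more)
cycles coincide ⇒ equivalent

yes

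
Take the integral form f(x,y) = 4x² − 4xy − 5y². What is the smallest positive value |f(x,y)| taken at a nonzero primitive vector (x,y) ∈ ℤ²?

descent: ρ → (-5,4,4)  [lands on river]
river: ρ → (4,4,-5)
river: ρ → (-5,6,3)
river: ρ → (3,6,-5)
closes: descent 1, river 4
min |a| on river = 3

3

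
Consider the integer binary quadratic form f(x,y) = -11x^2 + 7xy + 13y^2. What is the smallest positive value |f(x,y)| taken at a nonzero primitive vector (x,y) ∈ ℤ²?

river: ρ → (13,19,-5)
river: ρ → (-5,21,9)
river: ρ → (9,15,-11)
river: ρ → (-11,7,13)
closes: descent 0, river 4
min |a| on river = 5

5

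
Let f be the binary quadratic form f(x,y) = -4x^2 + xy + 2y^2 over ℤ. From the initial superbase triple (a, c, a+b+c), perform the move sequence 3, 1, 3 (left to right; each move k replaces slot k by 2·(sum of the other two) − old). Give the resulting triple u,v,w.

start (-4,2,-1) = (f(1,0),f(0,1),f(1,1))
replace slot 3: 2·((-4)+2) − (-1) = -3 → (-4,2,-3)
replace slot 1: 2·(2+(-3)) − (-4) = 2 → (2,2,-3)
replace slot 3: 2·(2+2) − (-3) = 11 → (2,2,11)

2,2,11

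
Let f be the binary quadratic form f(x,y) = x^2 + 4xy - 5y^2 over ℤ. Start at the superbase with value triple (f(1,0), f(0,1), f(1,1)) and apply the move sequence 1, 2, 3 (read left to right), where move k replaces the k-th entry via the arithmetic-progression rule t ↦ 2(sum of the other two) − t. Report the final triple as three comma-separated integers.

start (1,-5,0) = (f(1,0),f(0,1),f(1,1))
replace slot 1: 2·((-5)+0) − 1 = -11 → (-11,-5,0)
replace slot 2: 2·((-11)+0) − (-5) = -17 → (-11,-17,0)
replace slot 3: 2·((-11)+(-17)) − 0 = -56 → (-11,-17,-56)

-11,-17,-56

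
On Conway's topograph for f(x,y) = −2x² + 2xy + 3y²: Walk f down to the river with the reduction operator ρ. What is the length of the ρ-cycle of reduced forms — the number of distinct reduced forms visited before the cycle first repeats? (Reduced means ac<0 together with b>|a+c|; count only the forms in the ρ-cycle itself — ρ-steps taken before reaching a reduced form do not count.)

D = 28, ⌊√D⌋ = 5
river: ρ → (3,4,-1)
river: ρ → (-1,4,3)
river: ρ → (3,2,-2)
river: ρ → (-2,2,3)
ρ-cycle length = 4 (tail of 0 descent steps not counted)

4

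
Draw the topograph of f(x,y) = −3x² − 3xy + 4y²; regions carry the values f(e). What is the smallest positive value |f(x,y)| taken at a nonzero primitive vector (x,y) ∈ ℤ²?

descent: ρ → (4,3,-3)  [lands on river]
river: ρ → (-3,3,4)
river: ρ → (4,5,-2)
river: ρ → (-2,7,1)
river: ρ → (1,7,-2)
river: ρ → (-2,5,4)
closes: descent 1, river 6
min |a| on river = 1

1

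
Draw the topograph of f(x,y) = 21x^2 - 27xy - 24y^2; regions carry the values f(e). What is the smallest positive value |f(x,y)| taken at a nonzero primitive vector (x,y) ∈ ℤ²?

descent: ρ → (-24,27,21)  [lands on river]
river: ρ → (21,15,-30)
river: ρ → (-30,45,6)
river: ρ → (6,51,-6)
river: ρ → (-6,45,30)
river: ρ → (30,15,-21)
river: ρ → (-21,27,24)
river: ρ → (24,21,-24)
closes: descent 1, river 8
min |a| on river = 6

6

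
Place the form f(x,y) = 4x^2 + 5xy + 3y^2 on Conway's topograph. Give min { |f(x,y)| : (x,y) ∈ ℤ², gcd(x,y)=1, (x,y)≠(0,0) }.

translate: b→-3 (≡5 mod 8), so (4,5,3)→(4,-3,2)
flip: (4,-3,2)→(2,3,4)
translate: b→-1 (≡3 mod 4), so (2,3,4)→(2,-1,3)
reduced (well bottom): (2,-1,3) with a≤c, −a<b≤a
well minimum = a = 2

2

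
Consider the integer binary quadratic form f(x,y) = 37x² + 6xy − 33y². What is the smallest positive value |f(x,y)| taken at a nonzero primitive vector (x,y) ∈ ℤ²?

river: ρ → (-33,60,10)
river: ρ → (10,60,-33)
river: ρ → (-33,6,37)
river: ρ → (37,68,-2)
river: ρ → (-2,68,37)
river: ρ → (37,6,-33)
closes: descent 0, river 6
min |a| on river = 2

2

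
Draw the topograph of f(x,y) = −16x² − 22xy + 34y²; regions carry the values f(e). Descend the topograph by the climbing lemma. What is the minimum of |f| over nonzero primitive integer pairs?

descent: ρ → (34,22,-16)  [lands on river]
river: ρ → (-16,42,14)
river: ρ → (14,42,-16)
river: ρ → (-16,22,34)
river: ρ → (34,46,-4)
river: ρ → (-4,50,10)
river: ρ → (10,50,-4)
river: ρ → (-4,46,34)
closes: descent 1, river 8
min |a| on river = 4

4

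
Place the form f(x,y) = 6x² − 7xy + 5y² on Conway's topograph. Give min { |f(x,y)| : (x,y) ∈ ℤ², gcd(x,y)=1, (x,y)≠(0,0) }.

translate: b→5 (≡-7 mod 12), so (6,-7,5)→(6,5,4)
flip: (6,5,4)→(4,-5,6)
translate: b→3 (≡-5 mod 8), so (4,-5,6)→(4,3,5)
reduced (well bottom): (4,3,5) with a≤c, −a<b≤a
well minimum = a = 4

4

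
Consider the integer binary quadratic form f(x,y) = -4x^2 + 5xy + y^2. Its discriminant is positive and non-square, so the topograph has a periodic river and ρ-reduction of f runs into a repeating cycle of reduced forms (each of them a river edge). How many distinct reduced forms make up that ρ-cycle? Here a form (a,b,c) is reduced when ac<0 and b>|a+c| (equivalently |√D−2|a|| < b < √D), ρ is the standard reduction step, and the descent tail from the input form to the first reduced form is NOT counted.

D = 41, ⌊√D⌋ = 6
river: ρ → (1,5,-4)
river: ρ → (-4,3,2)
river: ρ → (2,5,-2)
river: ρ → (-2,3,4)
river: ρ → (4,5,-1)
river: ρ → (-1,5,4)
river: ρ → (4,3,-2)
river: ρ → (-2,5,2)
river: ρ → (2,3,-4)
river: ρ → (-4,5,1)
ρ-cycle length = 10 (tail of 0 descent steps not counted)

10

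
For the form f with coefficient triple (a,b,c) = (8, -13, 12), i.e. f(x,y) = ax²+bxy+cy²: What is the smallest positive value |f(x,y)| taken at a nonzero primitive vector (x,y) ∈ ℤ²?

translate: b→3 (≡-13 mod 16), so (8,-13,12)→(8,3,7)
flip: (8,3,7)→(7,-3,8)
reduced (well bottom): (7,-3,8) with a≤c, −a<b≤a
well minimum = a = 7

7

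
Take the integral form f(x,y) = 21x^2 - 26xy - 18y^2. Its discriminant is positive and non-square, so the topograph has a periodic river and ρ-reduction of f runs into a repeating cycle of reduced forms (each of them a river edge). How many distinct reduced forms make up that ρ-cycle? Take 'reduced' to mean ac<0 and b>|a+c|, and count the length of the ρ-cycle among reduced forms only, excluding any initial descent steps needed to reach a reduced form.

D = 2188, ⌊√D⌋ = 46
descent: ρ → (-18,26,21)  [lands on river]
river: ρ → (21,16,-23)
river: ρ → (-23,30,14)
river: ρ → (14,26,-27)
river: ρ → (-27,28,13)
river: ρ → (13,24,-31)
river: ρ → (-31,38,6)
river: ρ → (6,46,-3)
river: ρ → (-3,44,21)
river: ρ → (21,40,-7)
river: ρ → (-7,44,9)
river: ρ → (9,46,-2)
river: ρ → (-2,46,9)
river: ρ → (9,44,-7)
river: ρ → (-7,40,21)
river: ρ → (21,44,-3)
river: ρ → (-3,46,6)
river: ρ → (6,38,-31)
river: ρ → (-31,24,13)
river: ρ → (13,28,-27)
river: ρ → (-27,26,14)
river: ρ → (14,30,-23)
river: ρ → (-23,16,21)
river: ρ → (21,26,-18)
river: ρ → (-18,46,1)
river: ρ → (1,46,-18)
ρ-cycle length = 26 (tail of 1 descent step not counted)

26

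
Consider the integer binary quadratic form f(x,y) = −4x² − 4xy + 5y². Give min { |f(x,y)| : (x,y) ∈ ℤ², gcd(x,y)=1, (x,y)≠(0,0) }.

descent: ρ → (5,4,-4)  [lands on river]
river: ρ → (-4,4,5)
river: ρ → (5,6,-3)
river: ρ → (-3,6,5)
closes: descent 1, river 4
min |a| on river = 3

3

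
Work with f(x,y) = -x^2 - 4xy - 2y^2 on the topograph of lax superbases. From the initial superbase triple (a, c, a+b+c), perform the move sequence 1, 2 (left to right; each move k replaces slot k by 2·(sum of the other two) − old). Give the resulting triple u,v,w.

start (-1,-2,-7) = (f(1,0),f(0,1),f(1,1))
replace slot 1: 2·((-2)+(-7)) − (-1) = -17 → (-17,-2,-7)
replace slot 2: 2·((-17)+(-7)) − (-2) = -46 → (-17,-46,-7)

-17,-46,-7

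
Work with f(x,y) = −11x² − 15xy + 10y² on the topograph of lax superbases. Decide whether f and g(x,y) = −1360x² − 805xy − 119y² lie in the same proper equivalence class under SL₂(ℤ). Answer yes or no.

D₁ = 665, D₂ = 665
river cycle of f (length 10): (10, 15, -11), (-11, 7, 14), (14, 21, -4), (-4, 19, 19), (19, 19, -4), (-4, 21, 14), (14, 7, -11), (-11, 15, 10), (10, 25, -1), (-1, 25, 10)
river cycle of g (length 10): (10, 15, -11), (-11, 7, 14), (14, 21, -4), (-4, 19, 19), (19, 19, -4), (-4, 21, 14), (14, 7, -11), (-11, 15, 10), (10, 25, -1), (-1, 25, 10)
cycles coincide ⇒ equivalent

yes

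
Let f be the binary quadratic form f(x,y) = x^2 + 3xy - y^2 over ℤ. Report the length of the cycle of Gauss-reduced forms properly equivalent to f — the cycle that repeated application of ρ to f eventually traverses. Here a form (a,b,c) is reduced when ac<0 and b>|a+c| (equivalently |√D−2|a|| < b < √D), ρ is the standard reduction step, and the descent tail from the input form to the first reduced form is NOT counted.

D = 13, ⌊√D⌋ = 3
river: ρ → (-1,3,1)
river: ρ → (1,3,-1)
ρ-cycle length = 2 (tail of 0 descent steps not counted)

2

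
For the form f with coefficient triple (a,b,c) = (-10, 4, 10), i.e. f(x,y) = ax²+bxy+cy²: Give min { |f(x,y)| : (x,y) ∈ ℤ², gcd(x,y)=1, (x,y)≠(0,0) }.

river: ρ → (10,16,-4)
river: ρ → (-4,16,10)
river: ρ → (10,4,-10)
river: ρ → (-10,16,4)
river: ρ → (4,16,-10)
river: ρ → (-10,4,10)
closes: descent 0, river 6
min |a| on river = 4

4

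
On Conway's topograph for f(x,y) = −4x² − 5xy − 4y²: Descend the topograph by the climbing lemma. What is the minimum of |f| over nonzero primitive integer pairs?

translate: b→-3 (≡5 mod 8), so (4,5,4)→(4,-3,3)
flip: (4,-3,3)→(3,3,4)
reduced (well bottom): (3,3,4) with a≤c, −a<b≤a
well minimum |f| = |-3| = 3 (negative-definite)

3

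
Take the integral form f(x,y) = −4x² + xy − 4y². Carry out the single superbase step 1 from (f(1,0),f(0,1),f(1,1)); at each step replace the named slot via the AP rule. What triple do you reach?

start (-4,-4,-7) = (f(1,0),f(0,1),f(1,1))
replace slot 1: 2·((-4)+(-7)) − (-4) = -18 → (-18,-4,-7)

-18,-4,-7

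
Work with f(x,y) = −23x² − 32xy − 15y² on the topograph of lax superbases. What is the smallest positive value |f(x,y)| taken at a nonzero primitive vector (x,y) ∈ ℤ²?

translate: b→-14 (≡32 mod 46), so (23,32,15)→(23,-14,6)
flip: (23,-14,6)→(6,14,23)
translate: b→2 (≡14 mod 12), so (6,14,23)→(6,2,15)
reduced (well bottom): (6,2,15) with a≤c, −a<b≤a
well minimum |f| = |-6| = 6 (negative-definite)

6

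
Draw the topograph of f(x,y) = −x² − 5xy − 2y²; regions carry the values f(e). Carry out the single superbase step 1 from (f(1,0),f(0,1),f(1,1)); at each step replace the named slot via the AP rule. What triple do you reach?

start (-1,-2,-8) = (f(1,0),f(0,1),f(1,1))
replace slot 1: 2·((-2)+(-8)) − (-1) = -19 → (-19,-2,-8)

-19,-2,-8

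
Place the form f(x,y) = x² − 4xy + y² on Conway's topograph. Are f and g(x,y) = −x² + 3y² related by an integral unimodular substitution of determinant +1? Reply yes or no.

D₁ = 12, D₂ = 12
river cycle of f (length 2): (1, 2, -2), (-2, 2, 1)
river cycle of g (length 2): (-1, 2, 2), (2, 2, -1)
cycles differ ⇒ inequivalent

no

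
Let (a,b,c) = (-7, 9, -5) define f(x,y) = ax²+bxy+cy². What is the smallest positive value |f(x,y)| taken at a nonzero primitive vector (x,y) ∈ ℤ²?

translate: b→5 (≡-9 mod 14), so (7,-9,5)→(7,5,3)
flip: (7,5,3)→(3,-5,7)
translate: b→1 (≡-5 mod 6), so (3,-5,7)→(3,1,5)
reduced (well bottom): (3,1,5) with a≤c, −a<b≤a
well minimum |f| = |-3| = 3 (negative-definite)

3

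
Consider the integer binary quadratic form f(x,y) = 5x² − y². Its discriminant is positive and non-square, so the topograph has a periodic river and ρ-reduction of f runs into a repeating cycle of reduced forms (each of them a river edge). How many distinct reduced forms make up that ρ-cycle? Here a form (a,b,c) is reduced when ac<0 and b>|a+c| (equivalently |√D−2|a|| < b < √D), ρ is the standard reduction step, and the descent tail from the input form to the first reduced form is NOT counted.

D = 20, ⌊√D⌋ = 4
descent: ρ → (-1,4,1)  [lands on river]
river: ρ → (1,4,-1)
ρ-cycle length = 2 (tail of 1 descent step not counted)

2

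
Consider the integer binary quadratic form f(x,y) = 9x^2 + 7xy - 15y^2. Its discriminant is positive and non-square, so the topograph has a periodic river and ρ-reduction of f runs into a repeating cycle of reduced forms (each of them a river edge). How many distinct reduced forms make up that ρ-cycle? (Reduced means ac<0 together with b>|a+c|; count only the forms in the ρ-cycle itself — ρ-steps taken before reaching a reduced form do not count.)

D = 589, ⌊√D⌋ = 24
river: ρ → (-15,23,1)
river: ρ → (1,23,-15)
river: ρ → (-15,7,9)
river: ρ → (9,11,-13)
river: ρ → (-13,15,7)
river: ρ → (7,13,-15)
river: ρ → (-15,17,5)
river: ρ → (5,23,-3)
river: ρ → (-3,19,19)
river: ρ → (19,19,-3)
river: ρ → (-3,23,5)
river: ρ → (5,17,-15)
river: ρ → (-15,13,7)
river: ρ → (7,15,-13)
river: ρ → (-13,11,9)
river: ρ → (9,7,-15)
ρ-cycle length = 16 (tail of 0 descent steps not counted)

16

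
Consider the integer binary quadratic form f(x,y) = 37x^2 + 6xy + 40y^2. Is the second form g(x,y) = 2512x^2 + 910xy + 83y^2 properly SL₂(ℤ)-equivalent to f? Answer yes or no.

D₁ = -5884, D₂ = -5884
f: reduced (well bottom): (37,6,40) with a≤c, −a<b≤a
g: flip: (2512,910,83)→(83,-910,2512)
g: translate: b→-80 (≡-910 mod 166), so (83,-910,2512)→(83,-80,37)
g: flip: (83,-80,37)→(37,80,83)
g: translate: b→6 (≡80 mod 74), so (37,80,83)→(37,6,40)
g: reduced (well bottom): (37,6,40) with a≤c, −a<b≤a
reduced forms (37, 6, 40) vs (37, 6, 40) ⇒ equivalent

yes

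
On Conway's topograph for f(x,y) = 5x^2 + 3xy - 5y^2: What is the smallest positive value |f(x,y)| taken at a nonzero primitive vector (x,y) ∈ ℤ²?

river: ρ → (-5,7,3)
river: ρ → (3,5,-7)
river: ρ → (-7,9,1)
river: ρ → (1,9,-7)
river: ρ → (-7,5,3)
river: ρ → (3,7,-5)
river: ρ → (-5,3,5)
river: ρ → (5,7,-3)
river: ρ → (-3,5,7)
river: ρ → (7,9,-1)
river: ρ → (-1,9,7)
river: ρ → (7,5,-3)
river: ρ → (-3,7,5)
river: ρ → (5,3,-5)
closes: descent 0, river 14
min |a| on river = 1

1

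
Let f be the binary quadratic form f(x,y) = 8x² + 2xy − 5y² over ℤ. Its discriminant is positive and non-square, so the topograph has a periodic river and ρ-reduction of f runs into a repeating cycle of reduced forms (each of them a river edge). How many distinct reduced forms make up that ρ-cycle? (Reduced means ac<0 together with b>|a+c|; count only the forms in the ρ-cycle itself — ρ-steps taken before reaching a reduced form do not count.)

D = 164, ⌊√D⌋ = 12
descent: ρ → (-5,8,5)  [lands on river]
river: ρ → (5,12,-1)
river: ρ → (-1,12,5)
river: ρ → (5,8,-5)
river: ρ → (-5,12,1)
river: ρ → (1,12,-5)
ρ-cycle length = 6 (tail of 1 descent step not counted)

6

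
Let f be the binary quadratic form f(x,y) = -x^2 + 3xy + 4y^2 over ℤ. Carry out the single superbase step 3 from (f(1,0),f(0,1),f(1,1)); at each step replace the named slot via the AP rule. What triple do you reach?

start (-1,4,6) = (f(1,0),f(0,1),f(1,1))
replace slot 3: 2·((-1)+4) − 6 = 0 → (-1,4,0)

-1,4,0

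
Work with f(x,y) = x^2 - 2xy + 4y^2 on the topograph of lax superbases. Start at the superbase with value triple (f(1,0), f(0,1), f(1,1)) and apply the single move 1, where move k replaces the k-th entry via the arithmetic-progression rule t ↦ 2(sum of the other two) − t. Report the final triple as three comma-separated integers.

start (1,4,3) = (f(1,0),f(0,1),f(1,1))
replace slot 1: 2·(4+3) − 1 = 13 → (13,4,3)

13,4,3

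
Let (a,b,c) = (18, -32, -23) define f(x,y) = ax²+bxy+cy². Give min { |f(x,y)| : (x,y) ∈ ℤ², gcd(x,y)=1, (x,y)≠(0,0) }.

descent: ρ → (-23,32,18)  [lands on river]
river: ρ → (18,40,-15)
river: ρ → (-15,50,3)
river: ρ → (3,46,-47)
river: ρ → (-47,48,2)
river: ρ → (2,48,-47)
river: ρ → (-47,46,3)
river: ρ → (3,50,-15)
river: ρ → (-15,40,18)
river: ρ → (18,32,-23)
river: ρ → (-23,14,27)
river: ρ → (27,40,-10)
river: ρ → (-10,40,27)
river: ρ → (27,14,-23)
closes: descent 1, river 14
min |a| on river = 2

2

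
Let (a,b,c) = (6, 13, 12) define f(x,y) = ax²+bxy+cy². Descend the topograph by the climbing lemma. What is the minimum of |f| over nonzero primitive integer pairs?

translate: b→1 (≡13 mod 12), so (6,13,12)→(6,1,5)
flip: (6,1,5)→(5,-1,6)
reduced (well bottom): (5,-1,6) with a≤c, −a<b≤a
well minimum = a = 5

5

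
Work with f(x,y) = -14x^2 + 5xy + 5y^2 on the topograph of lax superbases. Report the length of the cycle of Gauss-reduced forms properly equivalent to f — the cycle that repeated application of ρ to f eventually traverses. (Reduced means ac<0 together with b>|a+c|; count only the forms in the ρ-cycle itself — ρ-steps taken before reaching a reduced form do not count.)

D = 305, ⌊√D⌋ = 17
descent: ρ → (5,15,-4)  [lands on river]
river: ρ → (-4,17,1)
river: ρ → (1,17,-4)
river: ρ → (-4,15,5)
ρ-cycle length = 4 (tail of 1 descent step not counted)

4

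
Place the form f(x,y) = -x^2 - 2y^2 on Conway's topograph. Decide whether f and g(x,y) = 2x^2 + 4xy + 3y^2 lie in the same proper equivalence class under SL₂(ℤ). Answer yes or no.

D₁ = -8, D₂ = -8
f is negative-definite; reduce −f:
−f: reduced (well bottom): (1,0,2) with a≤c, −a<b≤a
flip sign back: reduced form of f is (-1,0,-2)
g: translate: b→0 (≡4 mod 4), so (2,4,3)→(2,0,1)
g: flip: (2,0,1)→(1,0,2)
g: reduced (well bottom): (1,0,2) with a≤c, −a<b≤a
reduced forms (-1, 0, -2) vs (1, 0, 2) ⇒ inequivalent

no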